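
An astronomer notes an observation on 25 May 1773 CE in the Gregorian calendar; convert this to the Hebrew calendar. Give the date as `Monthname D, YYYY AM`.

Julian Day Number of the source date = 2368780.
Converting JDN 2368780 to the Hebrew calendar gives 3 Sivan 5533 AM.

Sivan 3, 5533 AM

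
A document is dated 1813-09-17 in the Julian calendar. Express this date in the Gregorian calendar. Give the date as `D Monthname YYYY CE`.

At this point the Julian calendar is 12 days behind the Gregorian.
17 September 1813 Julian + 12 days → 29 September 1813 Gregorian.

29 September 1813 CE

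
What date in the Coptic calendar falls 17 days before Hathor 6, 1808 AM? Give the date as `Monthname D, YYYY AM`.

JDN of Hathor 6, 1808 AM = 2485102.
2485102 − 17 = 2485085.
JDN 2485085 in the Coptic calendar is Paopi 19, 1808 AM.

Paopi 19, 1808 AM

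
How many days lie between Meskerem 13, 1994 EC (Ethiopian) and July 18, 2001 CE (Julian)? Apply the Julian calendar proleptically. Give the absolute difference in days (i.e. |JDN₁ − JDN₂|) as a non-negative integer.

54

JDN of the first date = 2452176.
JDN of the second date = 2452122.
|2452122 − 2452176| = 54.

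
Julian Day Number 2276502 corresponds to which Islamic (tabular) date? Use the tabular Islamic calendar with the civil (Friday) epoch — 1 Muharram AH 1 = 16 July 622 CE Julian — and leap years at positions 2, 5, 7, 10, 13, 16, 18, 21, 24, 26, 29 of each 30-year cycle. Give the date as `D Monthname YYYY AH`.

8 Shawwal 926 AH

The proleptic Gregorian equivalent of JDN 2276502 is 1 October 1520.
In the tabular Islamic calendar that day is 8 Shawwal 926 AH.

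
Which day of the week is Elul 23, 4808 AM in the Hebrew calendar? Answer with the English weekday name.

Monday

In the proleptic Gregorian calendar this is 11 September 1048 (JDN 2104088).
Since JDN mod 7 = 0 (0 = Monday), the day is Monday.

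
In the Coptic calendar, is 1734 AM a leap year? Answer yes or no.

1734 mod 4 = 2; in the Coptic calendar a year is leap when year mod 4 = 3, so it is a common year.

no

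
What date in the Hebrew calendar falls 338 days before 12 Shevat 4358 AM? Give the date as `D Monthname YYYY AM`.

Counting 338 days back from JDN 1939503 reaches JDN 1939165, which is 28 Adar I 4357 AM.

28 Adar I 4357 AM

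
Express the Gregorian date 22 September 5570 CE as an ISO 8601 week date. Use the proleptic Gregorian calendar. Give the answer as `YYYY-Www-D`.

The weekday is Tuesday (ISO weekday 2).
That Tuesday belongs to ISO week 39 of ISO year 5570.

5570-W39-2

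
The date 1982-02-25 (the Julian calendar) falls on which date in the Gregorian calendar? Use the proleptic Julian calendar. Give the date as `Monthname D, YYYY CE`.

March 10, 1982 CE

The Julian–Gregorian offset here is 13 days (Julian trailing).
25 February 1982 Julian + 13 days → 10 March 1982 Gregorian.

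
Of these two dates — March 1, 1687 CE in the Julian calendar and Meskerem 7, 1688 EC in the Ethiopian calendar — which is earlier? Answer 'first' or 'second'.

Converting both to JDN: 2337294 vs 2340404; the smaller is the first.

first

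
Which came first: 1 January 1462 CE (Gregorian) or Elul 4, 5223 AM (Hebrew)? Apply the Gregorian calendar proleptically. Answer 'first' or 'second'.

first

The two dates have Julian Day Numbers 2255045 and 2255650 respectively.
Since 2255045 < 2255650, the first date comes first.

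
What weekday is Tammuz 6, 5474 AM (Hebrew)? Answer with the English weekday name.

Tuesday

Equivalently 19 June 1714 Gregorian, JDN 2347255.
2347255 ≡ 1 (mod 7); counting from Monday = 0 gives Tuesday.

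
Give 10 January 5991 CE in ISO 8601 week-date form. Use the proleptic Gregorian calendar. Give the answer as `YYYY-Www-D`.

5991-W02-4

The weekday is Thursday (ISO weekday 4).
That Thursday belongs to ISO week 2 of ISO year 5991.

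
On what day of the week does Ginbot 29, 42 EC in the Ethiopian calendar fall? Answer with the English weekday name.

This is JDN 1739464 (22 May 50 Gregorian).
Since JDN mod 7 = 6 (0 = Monday), the day is Sunday.

Sunday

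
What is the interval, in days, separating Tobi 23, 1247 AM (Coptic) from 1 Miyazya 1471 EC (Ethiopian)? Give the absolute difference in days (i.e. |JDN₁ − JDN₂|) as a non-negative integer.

18925

JDN of the first date = 2280273.
JDN of the second date = 2261348.
|2261348 − 2280273| = 18925.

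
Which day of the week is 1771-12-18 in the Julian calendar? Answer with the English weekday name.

Equivalently 29 December 1771 Gregorian, JDN 2368267.
JDN 2368267 mod 7 = 6, and JDN 0 was a Monday, so this is a Sunday.

Sunday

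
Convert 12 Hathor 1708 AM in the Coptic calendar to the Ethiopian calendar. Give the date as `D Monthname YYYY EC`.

12 Hidar 1984 EC

Julian Day Number of the source date = 2448583.
Converting JDN 2448583 to the Ethiopian calendar gives 12 Hidar 1984 EC.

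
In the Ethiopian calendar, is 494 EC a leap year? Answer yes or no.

no

494 mod 4 = 2; in the Ethiopian calendar a year is leap when year mod 4 = 3, so it is a common year.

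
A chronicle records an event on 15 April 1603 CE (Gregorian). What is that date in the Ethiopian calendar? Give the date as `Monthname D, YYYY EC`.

Both dates share Julian Day Number 2306648; in the Ethiopian calendar that is 10 Miyazya 1595 EC.

Miyazya 10, 1595 EC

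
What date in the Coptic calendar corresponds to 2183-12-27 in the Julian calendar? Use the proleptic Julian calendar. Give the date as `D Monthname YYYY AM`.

30 Koiak 1900 AM

Both dates share Julian Day Number 2518759; in the Coptic calendar that is 30 Koiak 1900 AM.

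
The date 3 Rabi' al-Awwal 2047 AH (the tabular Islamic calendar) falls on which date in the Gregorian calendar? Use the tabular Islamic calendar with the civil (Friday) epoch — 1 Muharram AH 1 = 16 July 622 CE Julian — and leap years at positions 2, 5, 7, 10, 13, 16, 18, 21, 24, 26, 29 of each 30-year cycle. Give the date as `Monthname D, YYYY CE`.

October 16, 2607 CE

Both dates share Julian Day Number 2673535; in the Gregorian calendar that is 16 October 2607 CE.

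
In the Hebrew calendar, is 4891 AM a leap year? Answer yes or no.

Hebrew year 4891 is year 8 of its 19-year Metonic cycle; leap years are at positions 3, 6, 8, 11, 14, 17, 19, so it is a leap year (13 months).

yes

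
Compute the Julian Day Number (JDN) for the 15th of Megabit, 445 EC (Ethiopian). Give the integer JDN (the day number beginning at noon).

1886586

In the proleptic Gregorian calendar the same day is 12 March 453.
JDN 2451545 is 1 January 2000 CE (Gregorian); the target day is −564959 days from there, so JDN = 1886586.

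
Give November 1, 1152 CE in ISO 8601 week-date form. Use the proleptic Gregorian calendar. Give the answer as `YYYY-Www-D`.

The weekday is Saturday (ISO weekday 6).
That Saturday belongs to ISO week 44 of ISO year 1152.

1152-W44-6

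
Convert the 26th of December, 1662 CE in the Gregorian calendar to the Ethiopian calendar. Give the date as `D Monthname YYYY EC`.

20 Tahsas 1655 EC

Julian Day Number of the source date = 2328453.
Converting JDN 2328453 to the Ethiopian calendar gives 20 Tahsas 1655 EC.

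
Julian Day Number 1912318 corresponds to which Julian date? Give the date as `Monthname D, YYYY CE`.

JDN 1912318 is 25 August 523 in the proleptic Gregorian calendar.
In the Julian calendar that day is August 23, 523 CE.

August 23, 523 CE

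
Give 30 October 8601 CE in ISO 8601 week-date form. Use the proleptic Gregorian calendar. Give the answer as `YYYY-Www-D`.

The weekday is Friday (ISO weekday 5).
That Friday belongs to ISO week 44 of ISO year 8601.

8601-W44-5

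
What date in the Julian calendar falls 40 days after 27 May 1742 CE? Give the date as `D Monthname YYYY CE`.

6 July 1742 CE

Counting 40 days forward from JDN 2357470 reaches JDN 2357510, which is 6 July 1742 CE.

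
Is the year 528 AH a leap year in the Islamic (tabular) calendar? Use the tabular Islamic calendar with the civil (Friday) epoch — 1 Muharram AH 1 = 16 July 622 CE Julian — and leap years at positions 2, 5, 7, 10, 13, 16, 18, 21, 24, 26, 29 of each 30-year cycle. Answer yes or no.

yes

Year 528 AH is year 18 of its 30-year cycle; leap positions are 2, 5, 7, 10, 13, 16, 18, 21, 24, 26, 29, so it is a leap year (355 days).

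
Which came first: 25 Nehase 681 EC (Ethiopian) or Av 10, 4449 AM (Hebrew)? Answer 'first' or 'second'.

Converting both to JDN: 1972945 vs 1972928; the smaller is the second.

second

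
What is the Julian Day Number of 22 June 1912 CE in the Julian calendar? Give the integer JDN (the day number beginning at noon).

2419589

In the Gregorian calendar the same day is 5 July 1912.
JDN 2451545 is 1 January 2000 CE (Gregorian); the target day is −31956 days from there, so JDN = 2419589.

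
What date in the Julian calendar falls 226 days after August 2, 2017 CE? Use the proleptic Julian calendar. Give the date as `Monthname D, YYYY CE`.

March 16, 2018 CE

The starting date is JDN 2457981; 2457981 + 226 = 2458207.
JDN 2458207 corresponds to March 16, 2018 CE.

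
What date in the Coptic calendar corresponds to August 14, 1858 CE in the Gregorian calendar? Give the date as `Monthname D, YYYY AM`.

Both dates share Julian Day Number 2399906; in the Coptic calendar that is 9 Mesori 1574 AM.

Mesori 9, 1574 AM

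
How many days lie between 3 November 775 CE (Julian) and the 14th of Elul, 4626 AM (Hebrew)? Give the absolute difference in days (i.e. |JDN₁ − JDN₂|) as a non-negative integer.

33172

JDN of the first date = 2004433.
JDN of the second date = 2037605.
|2037605 − 2004433| = 33172.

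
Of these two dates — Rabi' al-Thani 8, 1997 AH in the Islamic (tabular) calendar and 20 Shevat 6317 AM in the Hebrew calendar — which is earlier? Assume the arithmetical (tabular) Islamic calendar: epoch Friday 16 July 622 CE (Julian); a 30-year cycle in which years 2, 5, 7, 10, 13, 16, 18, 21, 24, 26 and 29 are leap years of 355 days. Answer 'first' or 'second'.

First date → JDN 2655852; second date → JDN 2655037.
JDN 2655037 < JDN 2655852, so the second date is earlier.

second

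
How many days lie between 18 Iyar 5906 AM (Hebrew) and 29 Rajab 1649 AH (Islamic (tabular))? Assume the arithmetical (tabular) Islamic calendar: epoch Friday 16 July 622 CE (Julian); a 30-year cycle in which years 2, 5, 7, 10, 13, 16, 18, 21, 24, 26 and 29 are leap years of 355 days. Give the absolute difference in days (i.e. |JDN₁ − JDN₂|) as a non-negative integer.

27652

JDN of the first date = 2504989.
JDN of the second date = 2532641.
|2532641 − 2504989| = 27652.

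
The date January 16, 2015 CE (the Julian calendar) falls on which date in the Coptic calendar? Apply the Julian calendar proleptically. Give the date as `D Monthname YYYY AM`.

Both dates share Julian Day Number 2457052; in the Coptic calendar that is 21 Tobi 1731 AM.

21 Tobi 1731 AM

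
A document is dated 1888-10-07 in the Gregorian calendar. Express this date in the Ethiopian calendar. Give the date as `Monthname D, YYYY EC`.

Both dates share Julian Day Number 2410918; in the Ethiopian calendar that is 28 Meskerem 1881 EC.

Meskerem 28, 1881 EC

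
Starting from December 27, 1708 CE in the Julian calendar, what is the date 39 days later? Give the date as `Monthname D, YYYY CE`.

February 4, 1709 CE

JDN of December 27, 1708 CE = 2345266.
2345266 + 39 = 2345305.
JDN 2345305 in the Julian calendar is February 4, 1709 CE.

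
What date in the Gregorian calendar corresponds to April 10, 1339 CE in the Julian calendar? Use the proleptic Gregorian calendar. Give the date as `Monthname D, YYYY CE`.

April 18, 1339 CE

For dates in this range the Gregorian date is 8 days ahead of the Julian.
10 April 1339 Julian + 8 days → 18 April 1339 Gregorian.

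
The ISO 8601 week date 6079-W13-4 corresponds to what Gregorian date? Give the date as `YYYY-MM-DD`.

6079-03-30

ISO week 1 of 6079 is the week containing the first Thursday of 6079.
Week 13, day 4 (Thursday) lands on 6079-03-30.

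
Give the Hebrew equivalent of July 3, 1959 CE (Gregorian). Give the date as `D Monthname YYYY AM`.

27 Sivan 5719 AM

Both dates share Julian Day Number 2436753; in the Hebrew calendar that is 27 Sivan 5719 AM.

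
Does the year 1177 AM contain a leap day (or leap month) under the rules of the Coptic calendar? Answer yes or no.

no

1177 mod 4 = 1; in the Coptic calendar a year is leap when year mod 4 = 3, so it is a common year.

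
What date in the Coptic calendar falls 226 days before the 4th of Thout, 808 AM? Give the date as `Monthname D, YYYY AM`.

The starting date is JDN 2119790; 2119790 − 226 = 2119564.
JDN 2119564 corresponds to Tobi 24, 807 AM.

Tobi 24, 807 AM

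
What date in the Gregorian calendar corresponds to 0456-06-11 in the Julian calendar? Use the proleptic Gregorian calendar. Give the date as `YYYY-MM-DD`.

At this point the Julian calendar is 1 day behind the Gregorian.
11 June 456 Julian + 1 day → 12 June 456 Gregorian.

0456-06-12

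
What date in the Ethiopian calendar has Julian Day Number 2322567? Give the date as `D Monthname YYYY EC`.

The Gregorian equivalent of JDN 2322567 is 14 November 1646.
In the Ethiopian calendar that day is 8 Hidar 1639 EC.

8 Hidar 1639 EC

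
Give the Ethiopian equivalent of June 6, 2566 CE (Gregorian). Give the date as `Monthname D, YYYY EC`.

Julian Day Number of the source date = 2658429.
Converting JDN 2658429 to the Ethiopian calendar gives 25 Ginbot 2558 EC.

Ginbot 25, 2558 EC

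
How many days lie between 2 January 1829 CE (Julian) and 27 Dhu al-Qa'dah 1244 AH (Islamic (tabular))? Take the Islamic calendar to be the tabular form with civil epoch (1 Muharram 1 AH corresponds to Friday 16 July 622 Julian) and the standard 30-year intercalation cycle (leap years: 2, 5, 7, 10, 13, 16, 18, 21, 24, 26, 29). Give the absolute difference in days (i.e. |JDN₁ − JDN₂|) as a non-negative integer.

JDN of the first date = 2389102.
JDN of the second date = 2389239.
|2389239 − 2389102| = 137.

137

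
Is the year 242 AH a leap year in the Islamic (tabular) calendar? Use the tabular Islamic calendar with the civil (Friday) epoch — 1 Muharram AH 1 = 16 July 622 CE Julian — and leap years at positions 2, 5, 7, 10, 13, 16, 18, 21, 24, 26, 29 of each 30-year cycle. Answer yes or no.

yes

Year 242 AH is year 2 of its 30-year cycle; leap positions are 2, 5, 7, 10, 13, 16, 18, 21, 24, 26, 29, so it is a leap year (355 days).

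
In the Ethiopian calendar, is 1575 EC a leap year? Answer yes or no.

1575 mod 4 = 3; in the Ethiopian calendar a year is leap when year mod 4 = 3, so it is a leap year.

yes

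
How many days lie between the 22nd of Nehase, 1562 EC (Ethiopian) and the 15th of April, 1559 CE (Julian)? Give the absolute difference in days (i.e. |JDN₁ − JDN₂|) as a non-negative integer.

JDN of the first date = 2294727.
JDN of the second date = 2290587.
|2290587 − 2294727| = 4140.

4140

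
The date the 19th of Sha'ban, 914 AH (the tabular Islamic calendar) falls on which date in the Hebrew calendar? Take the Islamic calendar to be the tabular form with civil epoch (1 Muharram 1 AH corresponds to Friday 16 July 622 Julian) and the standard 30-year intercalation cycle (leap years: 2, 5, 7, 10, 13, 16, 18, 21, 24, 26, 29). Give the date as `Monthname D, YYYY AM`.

Tevet 20, 5269 AM

Both dates share Julian Day Number 2272202; in the Hebrew calendar that is 20 Tevet 5269 AM.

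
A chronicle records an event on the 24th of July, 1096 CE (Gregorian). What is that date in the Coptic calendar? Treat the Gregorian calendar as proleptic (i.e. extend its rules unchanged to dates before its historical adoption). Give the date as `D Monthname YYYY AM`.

24 Epip 812 AM

Both dates share Julian Day Number 2121571; in the Coptic calendar that is 24 Epip 812 AM.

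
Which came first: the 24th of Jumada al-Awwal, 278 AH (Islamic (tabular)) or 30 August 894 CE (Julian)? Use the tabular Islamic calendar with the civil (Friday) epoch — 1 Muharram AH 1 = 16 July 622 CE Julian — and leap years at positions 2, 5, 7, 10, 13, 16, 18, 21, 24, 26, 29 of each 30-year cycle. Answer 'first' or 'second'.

First date → JDN 2046741; second date → JDN 2047833.
JDN 2046741 < JDN 2047833, so the first date is earlier.

first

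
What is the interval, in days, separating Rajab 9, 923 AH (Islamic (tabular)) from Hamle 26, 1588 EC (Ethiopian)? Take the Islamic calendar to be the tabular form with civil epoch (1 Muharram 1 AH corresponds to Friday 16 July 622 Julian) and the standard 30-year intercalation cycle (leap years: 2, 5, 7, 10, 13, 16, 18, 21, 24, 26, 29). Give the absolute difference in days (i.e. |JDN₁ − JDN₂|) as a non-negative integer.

28847

JDN of the first date = 2275351.
JDN of the second date = 2304198.
|2304198 − 2275351| = 28847.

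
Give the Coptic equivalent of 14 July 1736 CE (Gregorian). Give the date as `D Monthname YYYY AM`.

9 Epip 1452 AM

Both dates share Julian Day Number 2355316; in the Coptic calendar that is 9 Epip 1452 AM.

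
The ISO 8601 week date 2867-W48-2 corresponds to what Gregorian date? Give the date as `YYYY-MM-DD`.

2867-11-29

ISO week 1 of 2867 is the week containing the first Thursday of 2867.
Week 48, day 2 (Tuesday) lands on 2867-11-29.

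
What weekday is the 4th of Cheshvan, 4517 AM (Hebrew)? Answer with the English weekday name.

Equivalently 6 October 756 Gregorian, JDN 1997462.
JDN 1997462 mod 7 = 5, and JDN 0 was a Monday, so this is a Saturday.

Saturday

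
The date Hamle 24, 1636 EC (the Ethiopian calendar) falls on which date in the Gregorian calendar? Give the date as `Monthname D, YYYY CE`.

Both dates share Julian Day Number 2321728; in the Gregorian calendar that is 28 July 1644 CE.

July 28, 1644 CE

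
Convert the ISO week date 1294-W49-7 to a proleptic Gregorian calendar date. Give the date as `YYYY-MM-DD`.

1294-12-12

ISO week 1 of 1294 is the week containing the first Thursday of 1294.
Week 49, day 7 (Sunday) lands on 1294-12-12.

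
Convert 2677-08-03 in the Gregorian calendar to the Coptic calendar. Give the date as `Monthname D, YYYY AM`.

Julian Day Number of the source date = 2699029.
Converting JDN 2699029 to the Coptic calendar gives 22 Epip 2393 AM.

Epip 22, 2393 AM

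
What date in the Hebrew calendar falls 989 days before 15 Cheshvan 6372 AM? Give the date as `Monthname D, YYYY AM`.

Counting 989 days back from JDN 2675024 reaches JDN 2674035, which is Adar 1, 6369 AM.

Adar 1, 6369 AM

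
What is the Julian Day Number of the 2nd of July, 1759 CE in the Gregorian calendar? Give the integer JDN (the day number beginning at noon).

2363704

JDN 2299161 is 15 October 1582 CE (Gregorian); the target day is +64543 days from there, so JDN = 2363704.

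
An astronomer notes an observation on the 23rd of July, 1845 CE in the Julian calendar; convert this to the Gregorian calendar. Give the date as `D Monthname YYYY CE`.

For dates in this range the Gregorian date is 12 days ahead of the Julian.
23 July 1845 Julian + 12 days → 4 August 1845 Gregorian.

4 August 1845 CE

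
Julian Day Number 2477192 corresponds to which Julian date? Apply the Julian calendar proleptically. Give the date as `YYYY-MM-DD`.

JDN 2477192 is 21 March 2070 in the Gregorian calendar.
In the Julian calendar that day is 2070-03-08.

2070-03-08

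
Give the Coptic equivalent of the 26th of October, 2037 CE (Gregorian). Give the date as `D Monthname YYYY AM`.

16 Paopi 1754 AM

Both dates share Julian Day Number 2465358; in the Coptic calendar that is 16 Paopi 1754 AM.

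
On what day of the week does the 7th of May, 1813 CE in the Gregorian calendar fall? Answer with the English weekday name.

JDN 2383371 mod 7 = 4, and JDN 0 was a Monday, so this is a Friday.

Friday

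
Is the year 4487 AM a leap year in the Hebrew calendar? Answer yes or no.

yes

Hebrew year 4487 is year 3 of its 19-year Metonic cycle; leap years are at positions 3, 6, 8, 11, 14, 17, 19, so it is a leap year (13 months).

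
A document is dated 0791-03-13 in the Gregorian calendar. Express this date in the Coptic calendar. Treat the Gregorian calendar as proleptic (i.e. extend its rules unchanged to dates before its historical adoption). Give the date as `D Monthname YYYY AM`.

Both dates share Julian Day Number 2010038; in the Coptic calendar that is 13 Paremhat 507 AM.

13 Paremhat 507 AM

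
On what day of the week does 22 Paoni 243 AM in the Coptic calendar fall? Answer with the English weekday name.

Wednesday

Equivalently 18 June 527 Gregorian, JDN 1913711.
Since JDN mod 7 = 2 (0 = Monday), the day is Wednesday.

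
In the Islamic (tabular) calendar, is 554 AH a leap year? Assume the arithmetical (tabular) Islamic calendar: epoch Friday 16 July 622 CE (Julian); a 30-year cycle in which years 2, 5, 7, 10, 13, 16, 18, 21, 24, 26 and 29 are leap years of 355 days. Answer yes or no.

no

Year 554 AH is year 14 of its 30-year cycle; leap positions are 2, 5, 7, 10, 13, 16, 18, 21, 24, 26, 29, so it is a common year (354 days).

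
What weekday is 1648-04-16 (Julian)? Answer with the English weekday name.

Sunday

In the Gregorian calendar this is 26 April 1648 (JDN 2323096).
Since JDN mod 7 = 6 (0 = Monday), the day is Sunday.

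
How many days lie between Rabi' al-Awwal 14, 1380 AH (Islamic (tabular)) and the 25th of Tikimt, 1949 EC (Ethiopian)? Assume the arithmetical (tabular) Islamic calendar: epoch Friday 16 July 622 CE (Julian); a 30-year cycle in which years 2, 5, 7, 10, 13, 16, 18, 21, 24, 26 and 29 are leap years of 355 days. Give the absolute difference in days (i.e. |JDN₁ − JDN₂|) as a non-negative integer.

First date → JDN 2437184; second date → JDN 2435782.
The interval is |2437184 − 2435782| = 1402 days.

1402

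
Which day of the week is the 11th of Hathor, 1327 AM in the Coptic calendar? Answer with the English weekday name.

Equivalently 17 November 1610 Gregorian, JDN 2309421.
2309421 ≡ 2 (mod 7); counting from Monday = 0 gives Wednesday.

Wednesday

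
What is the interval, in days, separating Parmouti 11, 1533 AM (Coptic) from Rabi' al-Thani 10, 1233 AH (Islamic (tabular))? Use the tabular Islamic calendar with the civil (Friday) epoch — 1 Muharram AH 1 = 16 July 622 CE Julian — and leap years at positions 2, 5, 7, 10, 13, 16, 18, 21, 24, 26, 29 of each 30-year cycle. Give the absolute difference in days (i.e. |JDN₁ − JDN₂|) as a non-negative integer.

305

JDN of the first date = 2384813.
JDN of the second date = 2385118.
|2385118 − 2384813| = 305.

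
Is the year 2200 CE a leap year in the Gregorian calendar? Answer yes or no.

2200 is divisible by 4; 2200 is divisible by 100 but not 400, so it is a common year.

no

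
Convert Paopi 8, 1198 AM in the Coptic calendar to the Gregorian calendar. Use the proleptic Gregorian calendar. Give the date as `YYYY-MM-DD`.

Both dates share Julian Day Number 2262271; in the Gregorian calendar that is 14 October 1481 CE.

1481-10-14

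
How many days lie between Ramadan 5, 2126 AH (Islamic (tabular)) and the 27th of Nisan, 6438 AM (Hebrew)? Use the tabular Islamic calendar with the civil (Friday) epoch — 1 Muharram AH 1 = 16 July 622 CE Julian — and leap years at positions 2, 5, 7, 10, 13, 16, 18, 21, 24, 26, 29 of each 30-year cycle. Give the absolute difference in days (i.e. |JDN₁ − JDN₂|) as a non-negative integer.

2429

First date → JDN 2701709; second date → JDN 2699280.
The interval is |2701709 − 2699280| = 2429 days.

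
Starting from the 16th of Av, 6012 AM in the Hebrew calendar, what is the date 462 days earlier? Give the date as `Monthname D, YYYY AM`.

Counting 462 days back from JDN 2543820 reaches JDN 2543358, which is Iyar 25, 6011 AM.

Iyar 25, 6011 AM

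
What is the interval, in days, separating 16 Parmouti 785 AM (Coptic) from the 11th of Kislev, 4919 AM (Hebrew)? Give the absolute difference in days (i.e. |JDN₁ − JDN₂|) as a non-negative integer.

32713

JDN of the first date = 2111611.
JDN of the second date = 2144324.
|2144324 − 2111611| = 32713.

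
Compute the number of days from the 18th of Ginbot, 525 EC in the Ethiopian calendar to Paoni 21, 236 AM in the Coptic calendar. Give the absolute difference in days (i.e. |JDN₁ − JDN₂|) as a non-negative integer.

First date → JDN 1915869; second date → JDN 1911154.
The interval is |1915869 − 1911154| = 4715 days.

4715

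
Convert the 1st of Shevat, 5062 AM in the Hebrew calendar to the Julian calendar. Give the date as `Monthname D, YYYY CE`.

January 1, 1302 CE

Julian Day Number of the source date = 2196614.
Converting JDN 2196614 to the Julian calendar gives 1 January 1302 CE.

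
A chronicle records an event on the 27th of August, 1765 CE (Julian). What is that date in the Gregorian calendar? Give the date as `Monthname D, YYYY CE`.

At this point the Julian calendar is 11 days behind the Gregorian.
27 August 1765 Julian + 11 days → 7 September 1765 Gregorian.

September 7, 1765 CE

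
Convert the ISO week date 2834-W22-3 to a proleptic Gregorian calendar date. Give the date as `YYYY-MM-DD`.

ISO week 1 of 2834 is the week containing the first Thursday of 2834.
Week 22, day 3 (Wednesday) lands on 2834-05-31.

2834-05-31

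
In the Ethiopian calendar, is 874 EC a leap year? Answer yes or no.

874 mod 4 = 2; in the Ethiopian calendar a year is leap when year mod 4 = 3, so it is a common year.

no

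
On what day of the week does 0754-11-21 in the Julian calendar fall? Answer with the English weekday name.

Thursday

Equivalently 25 November 754 Gregorian, JDN 1996781.
Since JDN mod 7 = 3 (0 = Monday), the day is Thursday.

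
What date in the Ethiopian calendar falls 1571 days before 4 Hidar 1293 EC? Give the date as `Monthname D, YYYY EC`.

The starting date is JDN 2196187; 2196187 − 1571 = 2194616.
JDN 2194616 corresponds to Hamle 19, 1288 EC.

Hamle 19, 1288 EC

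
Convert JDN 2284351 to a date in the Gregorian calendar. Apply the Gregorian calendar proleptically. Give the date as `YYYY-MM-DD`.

Counting from JDN 2299161 = 15 Oct 1582 gives an offset of -14810 days.

1542-03-29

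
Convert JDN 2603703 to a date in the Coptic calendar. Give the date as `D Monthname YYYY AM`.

The Gregorian equivalent of JDN 2603703 is 5 August 2416.
In the Coptic calendar that day is 26 Epip 2132 AM.

26 Epip 2132 AM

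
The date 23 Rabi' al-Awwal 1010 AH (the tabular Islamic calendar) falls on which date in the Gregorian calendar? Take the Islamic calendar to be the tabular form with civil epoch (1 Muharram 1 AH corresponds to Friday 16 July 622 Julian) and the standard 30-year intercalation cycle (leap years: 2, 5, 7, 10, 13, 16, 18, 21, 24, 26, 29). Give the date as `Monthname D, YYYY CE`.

September 21, 1601 CE

Julian Day Number of the source date = 2306077.
Converting JDN 2306077 to the Gregorian calendar gives 21 September 1601 CE.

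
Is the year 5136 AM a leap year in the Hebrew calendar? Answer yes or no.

Hebrew year 5136 is year 6 of its 19-year Metonic cycle; leap years are at positions 3, 6, 8, 11, 14, 17, 19, so it is a leap year (13 months).

yes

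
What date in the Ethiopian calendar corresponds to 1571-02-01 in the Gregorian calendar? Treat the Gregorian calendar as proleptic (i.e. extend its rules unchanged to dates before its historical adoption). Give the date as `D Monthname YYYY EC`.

Julian Day Number of the source date = 2294887.
Converting JDN 2294887 to the Ethiopian calendar gives 27 Tir 1563 EC.

27 Tir 1563 EC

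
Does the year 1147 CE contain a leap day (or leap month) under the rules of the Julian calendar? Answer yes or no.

no

1147 mod 4 = 3, so it is a common year in the Julian calendar.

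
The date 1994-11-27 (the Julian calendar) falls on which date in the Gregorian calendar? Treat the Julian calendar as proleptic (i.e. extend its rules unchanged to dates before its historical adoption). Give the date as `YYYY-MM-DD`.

1994-12-10

For dates in this range the Gregorian date is 13 days ahead of the Julian.
27 November 1994 Julian + 13 days → 10 December 1994 Gregorian.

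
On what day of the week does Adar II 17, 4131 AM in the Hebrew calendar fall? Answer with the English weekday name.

In the proleptic Gregorian calendar this is 21 March 371 (JDN 1856644).
1856644 ≡ 6 (mod 7); counting from Monday = 0 gives Sunday.

Sunday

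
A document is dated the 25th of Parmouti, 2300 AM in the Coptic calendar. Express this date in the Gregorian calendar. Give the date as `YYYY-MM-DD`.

2584-05-07

Julian Day Number of the source date = 2664974.
Converting JDN 2664974 to the Gregorian calendar gives 7 May 2584 CE.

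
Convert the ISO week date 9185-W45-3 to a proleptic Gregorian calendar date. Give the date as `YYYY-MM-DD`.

ISO week 1 of 9185 is the week containing the first Thursday of 9185.
Week 45, day 3 (Wednesday) lands on 9185-11-06.

9185-11-06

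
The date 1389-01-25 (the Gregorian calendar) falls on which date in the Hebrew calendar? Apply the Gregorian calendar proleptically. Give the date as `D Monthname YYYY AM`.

Both dates share Julian Day Number 2228407; in the Hebrew calendar that is 20 Shevat 5149 AM.

20 Shevat 5149 AM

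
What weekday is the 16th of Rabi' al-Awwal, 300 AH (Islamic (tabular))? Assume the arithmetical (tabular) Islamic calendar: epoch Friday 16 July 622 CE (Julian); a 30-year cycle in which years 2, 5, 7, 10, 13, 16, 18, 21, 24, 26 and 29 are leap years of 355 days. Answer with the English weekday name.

This is JDN 2054470 (5 November 912 Gregorian).
2054470 ≡ 5 (mod 7); counting from Monday = 0 gives Saturday.

Saturday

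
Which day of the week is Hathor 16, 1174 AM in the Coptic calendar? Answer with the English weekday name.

Equivalently 21 November 1457 Gregorian, JDN 2253543.
JDN 2253543 mod 7 = 5, and JDN 0 was a Monday, so this is a Saturday.

Saturday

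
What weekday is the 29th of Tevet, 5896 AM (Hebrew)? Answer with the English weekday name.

Wednesday

Equivalently 4 January 2136 Gregorian, JDN 2501221.
2501221 ≡ 2 (mod 7); counting from Monday = 0 gives Wednesday.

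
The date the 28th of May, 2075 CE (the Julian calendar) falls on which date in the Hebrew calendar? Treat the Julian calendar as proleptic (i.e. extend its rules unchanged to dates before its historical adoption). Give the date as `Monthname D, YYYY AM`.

Julian Day Number of the source date = 2479099.
Converting JDN 2479099 to the Hebrew calendar gives 27 Sivan 5835 AM.

Sivan 27, 5835 AM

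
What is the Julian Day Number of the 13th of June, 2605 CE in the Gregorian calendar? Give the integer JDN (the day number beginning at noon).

2672680

JDN 2400001 is 17 November 1858 CE (Gregorian), MJD 0; the target day is +272679 days from there, so JDN = 2672680.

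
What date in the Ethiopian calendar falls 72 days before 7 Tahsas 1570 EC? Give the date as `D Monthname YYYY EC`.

25 Meskerem 1570 EC

The starting date is JDN 2297394; 2297394 − 72 = 2297322.
JDN 2297322 corresponds to 25 Meskerem 1570 EC.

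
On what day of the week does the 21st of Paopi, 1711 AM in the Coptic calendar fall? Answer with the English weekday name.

Equivalently 31 October 1994 Gregorian, JDN 2449657.
JDN 2449657 mod 7 = 0, and JDN 0 was a Monday, so this is a Monday.

Monday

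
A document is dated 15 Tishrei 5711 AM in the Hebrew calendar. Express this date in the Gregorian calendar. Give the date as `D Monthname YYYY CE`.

Julian Day Number of the source date = 2433551.
Converting JDN 2433551 to the Gregorian calendar gives 26 September 1950 CE.

26 September 1950 CE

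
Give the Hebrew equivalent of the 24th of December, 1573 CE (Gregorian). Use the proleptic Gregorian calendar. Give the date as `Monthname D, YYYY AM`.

Julian Day Number of the source date = 2295944.
Converting JDN 2295944 to the Hebrew calendar gives 20 Tevet 5334 AM.

Tevet 20, 5334 AM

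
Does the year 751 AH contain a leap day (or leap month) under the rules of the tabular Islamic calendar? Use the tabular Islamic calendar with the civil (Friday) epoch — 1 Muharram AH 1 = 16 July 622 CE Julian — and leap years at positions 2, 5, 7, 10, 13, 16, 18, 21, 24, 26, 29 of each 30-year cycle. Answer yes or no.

Year 751 AH is year 1 of its 30-year cycle; leap positions are 2, 5, 7, 10, 13, 16, 18, 21, 24, 26, 29, so it is a common year (354 days).

no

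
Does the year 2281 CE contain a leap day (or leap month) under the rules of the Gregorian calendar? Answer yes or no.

no

2281 is not divisible by 4, so it is a common year.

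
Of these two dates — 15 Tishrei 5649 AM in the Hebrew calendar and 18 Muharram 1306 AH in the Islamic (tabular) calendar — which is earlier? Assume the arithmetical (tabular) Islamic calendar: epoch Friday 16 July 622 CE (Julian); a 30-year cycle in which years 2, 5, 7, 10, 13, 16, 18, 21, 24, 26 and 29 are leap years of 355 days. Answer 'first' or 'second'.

first

The two dates have Julian Day Numbers 2410901 and 2410905 respectively.
Since 2410901 < 2410905, the first date comes first.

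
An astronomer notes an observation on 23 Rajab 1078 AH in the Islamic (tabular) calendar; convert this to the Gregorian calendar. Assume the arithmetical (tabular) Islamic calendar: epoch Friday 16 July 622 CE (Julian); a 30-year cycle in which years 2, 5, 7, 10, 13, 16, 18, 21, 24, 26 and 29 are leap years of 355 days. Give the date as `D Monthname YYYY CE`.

8 January 1668 CE

Both dates share Julian Day Number 2330292; in the Gregorian calendar that is 8 January 1668 CE.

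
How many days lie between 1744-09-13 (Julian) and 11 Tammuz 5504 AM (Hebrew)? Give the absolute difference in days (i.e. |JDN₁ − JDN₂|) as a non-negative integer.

95

First date → JDN 2358310; second date → JDN 2358215.
The interval is |2358310 − 2358215| = 95 days.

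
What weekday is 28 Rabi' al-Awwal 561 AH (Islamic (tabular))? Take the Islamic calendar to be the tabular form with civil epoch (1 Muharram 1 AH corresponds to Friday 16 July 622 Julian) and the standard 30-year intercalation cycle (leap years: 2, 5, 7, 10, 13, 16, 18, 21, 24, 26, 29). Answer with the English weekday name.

Tuesday

Equivalently 8 February 1166 Gregorian, JDN 2146971.
JDN 2146971 mod 7 = 1, and JDN 0 was a Monday, so this is a Tuesday.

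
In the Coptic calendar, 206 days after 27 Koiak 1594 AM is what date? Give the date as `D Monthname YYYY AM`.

The starting date is JDN 2406989; 2406989 + 206 = 2407195.
JDN 2407195 corresponds to 23 Epip 1594 AM.

23 Epip 1594 AM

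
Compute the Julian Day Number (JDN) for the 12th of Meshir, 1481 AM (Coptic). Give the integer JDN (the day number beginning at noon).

2365761

In the Gregorian calendar the same day is 17 February 1765.
JDN 2299161 is 15 October 1582 CE (Gregorian); the target day is +66600 days from there, so JDN = 2365761.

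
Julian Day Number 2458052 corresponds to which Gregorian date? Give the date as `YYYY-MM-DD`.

2017-10-25

Counting from JDN 2299161 = 15 Oct 1582 gives an offset of 158891 days.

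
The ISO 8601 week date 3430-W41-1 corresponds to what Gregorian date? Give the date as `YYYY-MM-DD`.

ISO week 1 of 3430 is the week containing the first Thursday of 3430.
Week 41, day 1 (Monday) lands on 3430-10-11.

3430-10-11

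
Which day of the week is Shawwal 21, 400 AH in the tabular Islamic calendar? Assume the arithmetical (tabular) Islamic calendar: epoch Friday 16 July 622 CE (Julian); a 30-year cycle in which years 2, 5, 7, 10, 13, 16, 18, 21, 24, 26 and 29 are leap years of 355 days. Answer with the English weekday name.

In the proleptic Gregorian calendar this is 13 June 1010 (JDN 2090118).
2090118 ≡ 2 (mod 7); counting from Monday = 0 gives Wednesday.

Wednesday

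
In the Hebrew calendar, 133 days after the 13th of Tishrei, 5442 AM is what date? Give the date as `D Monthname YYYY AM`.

Counting 133 days forward from JDN 2335301 reaches JDN 2335434, which is 27 Shevat 5442 AM.

27 Shevat 5442 AM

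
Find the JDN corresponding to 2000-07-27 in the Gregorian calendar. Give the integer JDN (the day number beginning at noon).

JDN 2451545 is 1 January 2000 CE (Gregorian); the target day is +208 days from there, so JDN = 2451753.

2451753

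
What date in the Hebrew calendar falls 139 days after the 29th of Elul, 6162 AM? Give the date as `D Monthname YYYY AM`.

JDN of the 29th of Elul, 6162 AM = 2598642.
2598642 + 139 = 2598781.
JDN 2598781 in the Hebrew calendar is 20 Shevat 6163 AM.

20 Shevat 6163 AM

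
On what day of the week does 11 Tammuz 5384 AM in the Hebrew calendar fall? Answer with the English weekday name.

Friday

In the Gregorian calendar this is 28 June 1624 (JDN 2314393).
Since JDN mod 7 = 4 (0 = Monday), the day is Friday.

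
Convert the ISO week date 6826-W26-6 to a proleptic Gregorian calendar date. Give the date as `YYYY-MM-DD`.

6826-06-27

ISO week 1 of 6826 is the week containing the first Thursday of 6826.
Week 26, day 6 (Saturday) lands on 6826-06-27.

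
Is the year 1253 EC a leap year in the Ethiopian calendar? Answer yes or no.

1253 mod 4 = 1; in the Ethiopian calendar a year is leap when year mod 4 = 3, so it is a common year.

no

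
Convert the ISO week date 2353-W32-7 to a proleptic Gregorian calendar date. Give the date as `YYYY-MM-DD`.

2353-08-09

ISO week 1 of 2353 is the week containing the first Thursday of 2353.
Week 32, day 7 (Sunday) lands on 2353-08-09.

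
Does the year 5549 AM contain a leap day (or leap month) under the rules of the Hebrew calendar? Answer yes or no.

Hebrew year 5549 is year 1 of its 19-year Metonic cycle; leap years are at positions 3, 6, 8, 11, 14, 17, 19, so it is a common year (12 months).

no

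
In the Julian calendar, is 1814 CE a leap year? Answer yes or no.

1814 mod 4 = 2, so it is a common year in the Julian calendar.

no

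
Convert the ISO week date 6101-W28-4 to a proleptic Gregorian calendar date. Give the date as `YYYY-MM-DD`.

ISO week 1 of 6101 is the week containing the first Thursday of 6101.
Week 28, day 4 (Thursday) lands on 6101-07-14.

6101-07-14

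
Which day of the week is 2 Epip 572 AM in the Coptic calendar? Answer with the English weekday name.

Equivalently 30 June 856 Gregorian, JDN 2033889.
2033889 ≡ 4 (mod 7); counting from Monday = 0 gives Friday.

Friday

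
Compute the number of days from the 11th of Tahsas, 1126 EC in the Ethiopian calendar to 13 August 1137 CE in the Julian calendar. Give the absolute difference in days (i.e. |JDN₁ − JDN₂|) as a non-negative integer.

JDN of the first date = 2135227.
JDN of the second date = 2136572.
|2136572 − 2135227| = 1345.

1345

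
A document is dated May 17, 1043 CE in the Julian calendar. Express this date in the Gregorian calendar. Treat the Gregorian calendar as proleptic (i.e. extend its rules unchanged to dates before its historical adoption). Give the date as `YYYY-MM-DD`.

The Julian–Gregorian offset here is 6 days (Julian trailing).
17 May 1043 Julian + 6 days → 23 May 1043 Gregorian.

1043-05-23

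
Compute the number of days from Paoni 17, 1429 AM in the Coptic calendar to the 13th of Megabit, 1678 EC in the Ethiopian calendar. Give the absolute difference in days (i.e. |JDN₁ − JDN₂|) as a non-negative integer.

First date → JDN 2346893; second date → JDN 2336937.
The interval is |2346893 − 2336937| = 9956 days.

9956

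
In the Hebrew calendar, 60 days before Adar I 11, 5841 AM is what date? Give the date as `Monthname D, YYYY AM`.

Counting 60 days back from JDN 2481181 reaches JDN 2481121, which is Tevet 10, 5841 AM.

Tevet 10, 5841 AM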